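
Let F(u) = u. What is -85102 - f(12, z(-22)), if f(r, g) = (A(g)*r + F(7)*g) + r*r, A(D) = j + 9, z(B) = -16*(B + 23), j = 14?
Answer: -85410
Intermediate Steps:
z(B) = -368 - 16*B (z(B) = -16*(23 + B) = -368 - 16*B)
A(D) = 23 (A(D) = 14 + 9 = 23)
f(r, g) = r**2 + 7*g + 23*r (f(r, g) = (23*r + 7*g) + r*r = (7*g + 23*r) + r**2 = r**2 + 7*g + 23*r)
-85102 - f(12, z(-22)) = -85102 - (12**2 + 7*(-368 - 16*(-22)) + 23*12) = -85102 - (144 + 7*(-368 + 352) + 276) = -85102 - (144 + 7*(-16) + 276) = -85102 - (144 - 112 + 276) = -85102 - 1*308 = -85102 - 308 = -85410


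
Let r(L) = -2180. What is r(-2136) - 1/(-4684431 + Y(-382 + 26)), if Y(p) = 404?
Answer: -10211178859/4684027 ≈ -2180.0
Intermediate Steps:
r(-2136) - 1/(-4684431 + Y(-382 + 26)) = -2180 - 1/(-4684431 + 404) = -2180 - 1/(-4684027) = -2180 - 1*(-1/4684027) = -2180 + 1/4684027 = -10211178859/4684027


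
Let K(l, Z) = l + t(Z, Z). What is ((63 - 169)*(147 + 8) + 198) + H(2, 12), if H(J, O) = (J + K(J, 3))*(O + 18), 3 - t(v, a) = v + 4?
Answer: -16232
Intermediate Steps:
t(v, a) = -1 - v (t(v, a) = 3 - (v + 4) = 3 - (4 + v) = 3 + (-4 - v) = -1 - v)
K(l, Z) = -1 + l - Z (K(l, Z) = l + (-1 - Z) = -1 + l - Z)
H(J, O) = (-4 + 2*J)*(18 + O) (H(J, O) = (J + (-1 + J - 1*3))*(O + 18) = (J + (-1 + J - 3))*(18 + O) = (J + (-4 + J))*(18 + O) = (-4 + 2*J)*(18 + O))
((63 - 169)*(147 + 8) + 198) + H(2, 12) = ((63 - 169)*(147 + 8) + 198) + (-72 + 36*2 + 2*12 + 12*(-4 + 2)) = (-106*155 + 198) + (-72 + 72 + 24 + 12*(-2)) = (-16430 + 198) + (-72 + 72 + 24 - 24) = -16232 + 0 = -16232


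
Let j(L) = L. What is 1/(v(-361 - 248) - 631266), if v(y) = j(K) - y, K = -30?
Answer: -1/630687 ≈ -1.5856e-6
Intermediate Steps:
v(y) = -30 - y
1/(v(-361 - 248) - 631266) = 1/((-30 - (-361 - 248)) - 631266) = 1/((-30 - 1*(-609)) - 631266) = 1/((-30 + 609) - 631266) = 1/(579 - 631266) = 1/(-630687) = -1/630687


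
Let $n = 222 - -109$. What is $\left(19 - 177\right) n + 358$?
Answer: $-51940$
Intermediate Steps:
$n = 331$ ($n = 222 + 109 = 331$)
$\left(19 - 177\right) n + 358 = \left(19 - 177\right) 331 + 358 = \left(-158\right) 331 + 358 = -52298 + 358 = -51940$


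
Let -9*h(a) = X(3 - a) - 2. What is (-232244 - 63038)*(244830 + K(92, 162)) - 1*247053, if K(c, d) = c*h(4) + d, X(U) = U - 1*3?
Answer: -217080256279/3 ≈ -7.2360e+10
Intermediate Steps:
X(U) = -3 + U (X(U) = U - 3 = -3 + U)
h(a) = 2/9 + a/9 (h(a) = -((-3 + (3 - a)) - 2)/9 = -(-a - 2)/9 = -(-2 - a)/9 = 2/9 + a/9)
K(c, d) = d + 2*c/3 (K(c, d) = c*(2/9 + (1/9)*4) + d = c*(2/9 + 4/9) + d = c*(2/3) + d = 2*c/3 + d = d + 2*c/3)
(-232244 - 63038)*(244830 + K(92, 162)) - 1*247053 = (-232244 - 63038)*(244830 + (162 + (2/3)*92)) - 1*247053 = -295282*(244830 + (162 + 184/3)) - 247053 = -295282*(244830 + 670/3) - 247053 = -295282*735160/3 - 247053 = -217079515120/3 - 247053 = -217080256279/3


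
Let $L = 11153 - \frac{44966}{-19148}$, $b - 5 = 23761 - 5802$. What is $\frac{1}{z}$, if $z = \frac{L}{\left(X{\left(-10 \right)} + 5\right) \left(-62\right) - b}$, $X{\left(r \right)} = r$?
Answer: $- \frac{13001492}{8215485} \approx -1.5826$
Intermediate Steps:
$b = 17964$ ($b = 5 + \left(23761 - 5802\right) = 5 + 17959 = 17964$)
$L = \frac{106801305}{9574}$ ($L = 11153 - 44966 \left(- \frac{1}{19148}\right) = 11153 - - \frac{22483}{9574} = 11153 + \frac{22483}{9574} = \frac{106801305}{9574} \approx 11155.0$)
$z = - \frac{8215485}{13001492}$ ($z = \frac{106801305}{9574 \left(\left(-10 + 5\right) \left(-62\right) - 17964\right)} = \frac{106801305}{9574 \left(\left(-5\right) \left(-62\right) - 17964\right)} = \frac{106801305}{9574 \left(310 - 17964\right)} = \frac{106801305}{9574 \left(-17654\right)} = \frac{106801305}{9574} \left(- \frac{1}{17654}\right) = - \frac{8215485}{13001492} \approx -0.63189$)
$\frac{1}{z} = \frac{1}{- \frac{8215485}{13001492}} = - \frac{13001492}{8215485}$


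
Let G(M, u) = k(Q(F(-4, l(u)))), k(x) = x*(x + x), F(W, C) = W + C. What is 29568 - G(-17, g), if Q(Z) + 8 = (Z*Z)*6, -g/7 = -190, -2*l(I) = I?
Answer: -14422295146760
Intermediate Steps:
l(I) = -I/2
F(W, C) = C + W
g = 1330 (g = -7*(-190) = 1330)
Q(Z) = -8 + 6*Z**2 (Q(Z) = -8 + (Z*Z)*6 = -8 + Z**2*6 = -8 + 6*Z**2)
k(x) = 2*x**2 (k(x) = x*(2*x) = 2*x**2)
G(M, u) = 2*(-8 + 6*(-4 - u/2)**2)**2 (G(M, u) = 2*(-8 + 6*(-u/2 - 4)**2)**2 = 2*(-8 + 6*(-4 - u/2)**2)**2)
29568 - G(-17, g) = 29568 - (-16 + 3*(8 + 1330)**2)**2/2 = 29568 - (-16 + 3*1338**2)**2/2 = 29568 - (-16 + 3*1790244)**2/2 = 29568 - (-16 + 5370732)**2/2 = 29568 - 5370716**2/2 = 29568 - 28844590352656/2 = 29568 - 1*14422295176328 = 29568 - 14422295176328 = -14422295146760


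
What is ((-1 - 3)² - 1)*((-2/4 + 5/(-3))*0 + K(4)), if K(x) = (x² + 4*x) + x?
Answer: 540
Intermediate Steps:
K(x) = x² + 5*x
((-1 - 3)² - 1)*((-2/4 + 5/(-3))*0 + K(4)) = ((-1 - 3)² - 1)*((-2/4 + 5/(-3))*0 + 4*(5 + 4)) = ((-4)² - 1)*((-2*¼ + 5*(-⅓))*0 + 4*9) = (16 - 1)*((-½ - 5/3)*0 + 36) = 15*(-13/6*0 + 36) = 15*(0 + 36) = 15*36 = 540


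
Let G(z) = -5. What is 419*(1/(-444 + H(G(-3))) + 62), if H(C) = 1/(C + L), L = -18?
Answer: 265303677/10213 ≈ 25977.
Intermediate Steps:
H(C) = 1/(-18 + C) (H(C) = 1/(C - 18) = 1/(-18 + C))
419*(1/(-444 + H(G(-3))) + 62) = 419*(1/(-444 + 1/(-18 - 5)) + 62) = 419*(1/(-444 + 1/(-23)) + 62) = 419*(1/(-444 - 1/23) + 62) = 419*(1/(-10213/23) + 62) = 419*(-23/10213 + 62) = 419*(633183/10213) = 265303677/10213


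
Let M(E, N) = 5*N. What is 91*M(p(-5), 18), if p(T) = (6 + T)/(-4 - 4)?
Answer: 8190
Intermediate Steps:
p(T) = -¾ - T/8 (p(T) = (6 + T)/(-8) = (6 + T)*(-⅛) = -¾ - T/8)
91*M(p(-5), 18) = 91*(5*18) = 91*90 = 8190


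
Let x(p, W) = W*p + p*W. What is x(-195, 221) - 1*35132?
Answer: -121322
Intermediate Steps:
x(p, W) = 2*W*p (x(p, W) = W*p + W*p = 2*W*p)
x(-195, 221) - 1*35132 = 2*221*(-195) - 1*35132 = -86190 - 35132 = -121322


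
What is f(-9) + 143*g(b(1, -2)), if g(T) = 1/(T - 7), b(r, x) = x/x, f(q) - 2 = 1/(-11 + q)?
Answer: -1313/60 ≈ -21.883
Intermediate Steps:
f(q) = 2 + 1/(-11 + q)
b(r, x) = 1
g(T) = 1/(-7 + T)
f(-9) + 143*g(b(1, -2)) = (-21 + 2*(-9))/(-11 - 9) + 143/(-7 + 1) = (-21 - 18)/(-20) + 143/(-6) = -1/20*(-39) + 143*(-1/6) = 39/20 - 143/6 = -1313/60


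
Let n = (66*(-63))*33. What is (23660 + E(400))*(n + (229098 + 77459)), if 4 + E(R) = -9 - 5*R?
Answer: 3665767921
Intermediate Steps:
E(R) = -13 - 5*R (E(R) = -4 + (-9 - 5*R) = -13 - 5*R)
n = -137214 (n = -4158*33 = -137214)
(23660 + E(400))*(n + (229098 + 77459)) = (23660 + (-13 - 5*400))*(-137214 + (229098 + 77459)) = (23660 + (-13 - 2000))*(-137214 + 306557) = (23660 - 2013)*169343 = 21647*169343 = 3665767921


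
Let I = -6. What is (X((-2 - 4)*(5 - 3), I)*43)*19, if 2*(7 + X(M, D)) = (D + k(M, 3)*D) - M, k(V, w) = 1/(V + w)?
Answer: -8987/3 ≈ -2995.7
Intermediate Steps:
X(M, D) = -7 + D/2 - M/2 + D/(2*(3 + M)) (X(M, D) = -7 + ((D + D/(M + 3)) - M)/2 = -7 + ((D + D/(3 + M)) - M)/2 = -7 + (D - M + D/(3 + M))/2 = -7 + (D/2 - M/2 + D/(2*(3 + M))) = -7 + D/2 - M/2 + D/(2*(3 + M)))
(X((-2 - 4)*(5 - 3), I)*43)*19 = (((-6 + (3 + (-2 - 4)*(5 - 3))*(-14 - 6 - (-2 - 4)*(5 - 3)))/(2*(3 + (-2 - 4)*(5 - 3))))*43)*19 = (((-6 + (3 - 6*2)*(-14 - 6 - (-6)*2))/(2*(3 - 6*2)))*43)*19 = (((-6 + (3 - 12)*(-14 - 6 - 1*(-12)))/(2*(3 - 12)))*43)*19 = (((1/2)*(-6 - 9*(-14 - 6 + 12))/(-9))*43)*19 = (((1/2)*(-1/9)*(-6 - 9*(-8)))*43)*19 = (((1/2)*(-1/9)*(-6 + 72))*43)*19 = (((1/2)*(-1/9)*66)*43)*19 = -11/3*43*19 = -473/3*19 = -8987/3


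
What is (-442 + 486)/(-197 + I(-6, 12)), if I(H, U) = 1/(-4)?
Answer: -176/789 ≈ -0.22307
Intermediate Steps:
I(H, U) = -¼
(-442 + 486)/(-197 + I(-6, 12)) = (-442 + 486)/(-197 - ¼) = 44/(-789/4) = 44*(-4/789) = -176/789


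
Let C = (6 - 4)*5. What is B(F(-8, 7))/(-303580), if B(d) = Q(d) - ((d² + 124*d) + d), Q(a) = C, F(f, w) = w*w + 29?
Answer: 92/1765 ≈ 0.052125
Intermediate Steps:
F(f, w) = 29 + w² (F(f, w) = w² + 29 = 29 + w²)
C = 10 (C = 2*5 = 10)
Q(a) = 10
B(d) = 10 - d² - 125*d (B(d) = 10 - ((d² + 124*d) + d) = 10 - (d² + 125*d) = 10 + (-d² - 125*d) = 10 - d² - 125*d)
B(F(-8, 7))/(-303580) = (10 - (29 + 7²)² - 125*(29 + 7²))/(-303580) = (10 - (29 + 49)² - 125*(29 + 49))*(-1/303580) = (10 - 1*78² - 125*78)*(-1/303580) = (10 - 1*6084 - 9750)*(-1/303580) = (10 - 6084 - 9750)*(-1/303580) = -15824*(-1/303580) = 92/1765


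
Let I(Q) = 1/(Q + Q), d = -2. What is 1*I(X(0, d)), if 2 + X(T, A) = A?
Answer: -⅛ ≈ -0.12500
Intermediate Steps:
X(T, A) = -2 + A
I(Q) = 1/(2*Q)
1*I(X(0, d)) = 1*(1/(2*(-2 - 2))) = 1*((½)/(-4)) = 1*((½)*(-¼)) = 1*(-⅛) = -⅛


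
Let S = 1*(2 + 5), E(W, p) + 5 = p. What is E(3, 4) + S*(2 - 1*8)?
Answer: -43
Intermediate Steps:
E(W, p) = -5 + p
S = 7 (S = 1*7 = 7)
E(3, 4) + S*(2 - 1*8) = (-5 + 4) + 7*(2 - 1*8) = -1 + 7*(2 - 8) = -1 + 7*(-6) = -1 - 42 = -43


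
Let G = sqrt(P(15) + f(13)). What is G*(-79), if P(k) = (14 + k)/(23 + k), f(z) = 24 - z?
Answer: -79*sqrt(16986)/38 ≈ -270.95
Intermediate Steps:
P(k) = (14 + k)/(23 + k)
G = sqrt(16986)/38 (G = sqrt((14 + 15)/(23 + 15) + (24 - 1*13)) = sqrt(29/38 + (24 - 13)) = sqrt((1/38)*29 + 11) = sqrt(29/38 + 11) = sqrt(447/38) = sqrt(16986)/38 ≈ 3.4297)
G*(-79) = (sqrt(16986)/38)*(-79) = -79*sqrt(16986)/38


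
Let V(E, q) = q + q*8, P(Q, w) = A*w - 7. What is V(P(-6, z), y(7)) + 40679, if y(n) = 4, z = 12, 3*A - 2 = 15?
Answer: 40715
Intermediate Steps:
A = 17/3 (A = ⅔ + (⅓)*15 = ⅔ + 5 = 17/3 ≈ 5.6667)
P(Q, w) = -7 + 17*w/3 (P(Q, w) = 17*w/3 - 7 = -7 + 17*w/3)
V(E, q) = 9*q (V(E, q) = q + 8*q = 9*q)
V(P(-6, z), y(7)) + 40679 = 9*4 + 40679 = 36 + 40679 = 40715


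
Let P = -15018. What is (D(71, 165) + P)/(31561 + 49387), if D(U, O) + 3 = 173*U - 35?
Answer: -47/1372 ≈ -0.034257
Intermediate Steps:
D(U, O) = -38 + 173*U (D(U, O) = -3 + (173*U - 35) = -3 + (-35 + 173*U) = -38 + 173*U)
(D(71, 165) + P)/(31561 + 49387) = ((-38 + 173*71) - 15018)/(31561 + 49387) = ((-38 + 12283) - 15018)/80948 = (12245 - 15018)*(1/80948) = -2773*1/80948 = -47/1372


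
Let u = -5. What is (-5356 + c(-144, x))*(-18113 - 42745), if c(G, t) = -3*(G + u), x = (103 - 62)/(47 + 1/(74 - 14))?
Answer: 298751922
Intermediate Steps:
x = 2460/2821 (x = 41/(47 + 1/60) = 41/(2821/60) = 41*(60/2821) = 2460/2821 ≈ 0.87203)
c(G, t) = 15 - 3*G (c(G, t) = -3*(G - 5) = -3*(-5 + G) = 15 - 3*G)
(-5356 + c(-144, x))*(-18113 - 42745) = (-5356 + (15 - 3*(-144)))*(-18113 - 42745) = (-5356 + (15 + 432))*(-60858) = (-5356 + 447)*(-60858) = -4909*(-60858) = 298751922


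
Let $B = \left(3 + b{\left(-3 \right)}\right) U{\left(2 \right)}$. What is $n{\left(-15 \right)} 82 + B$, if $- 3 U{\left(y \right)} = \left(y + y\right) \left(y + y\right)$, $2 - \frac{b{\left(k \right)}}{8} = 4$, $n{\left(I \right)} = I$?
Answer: $- \frac{3482}{3} \approx -1160.7$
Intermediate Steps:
$b{\left(k \right)} = -16$ ($b{\left(k \right)} = 16 - 32 = -16$)
$U{\left(y \right)} = - \frac{4 y^{2}}{3}$ ($U{\left(y \right)} = - \frac{\left(y + y\right) \left(y + y\right)}{3} = - \frac{2 y 2 y}{3} = - \frac{4 y^{2}}{3}$)
$B = \frac{208}{3}$ ($B = \left(3 - 16\right) \left(- \frac{4 \cdot 2^{2}}{3}\right) = - 13 \left(\left(- \frac{4}{3}\right) 4\right) = \left(-13\right) \left(- \frac{16}{3}\right) = \frac{208}{3} \approx 69.333$)
$n{\left(-15 \right)} 82 + B = \left(-15\right) 82 + \frac{208}{3} = -1230 + \frac{208}{3} = - \frac{3482}{3}$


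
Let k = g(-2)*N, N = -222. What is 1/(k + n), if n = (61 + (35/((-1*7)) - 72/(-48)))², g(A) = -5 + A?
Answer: 4/19441 ≈ 0.00020575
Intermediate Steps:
n = 13225/4 (n = (61 + (35/(-7) - 72*(-1/48)))² = (61 + (35*(-⅐) + 3/2))² = (61 + (-5 + 3/2))² = (61 - 7/2)² = (115/2)² = 13225/4 ≈ 3306.3)
k = 1554 (k = (-5 - 2)*(-222) = -7*(-222) = 1554)
1/(k + n) = 1/(1554 + 13225/4) = 1/(19441/4) = 4/19441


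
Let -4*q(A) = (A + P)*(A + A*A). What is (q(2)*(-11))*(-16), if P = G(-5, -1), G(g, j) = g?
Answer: 792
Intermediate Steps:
P = -5
q(A) = -(-5 + A)*(A + A**2)/4 (q(A) = -(A - 5)*(A + A*A)/4 = -(-5 + A)*(A + A**2)/4)
(q(2)*(-11))*(-16) = (((1/4)*2*(5 - 1*2**2 + 4*2))*(-11))*(-16) = (((1/4)*2*(5 - 1*4 + 8))*(-11))*(-16) = (((1/4)*2*(5 - 4 + 8))*(-11))*(-16) = (((1/4)*2*9)*(-11))*(-16) = ((9/2)*(-11))*(-16) = -99/2*(-16) = 792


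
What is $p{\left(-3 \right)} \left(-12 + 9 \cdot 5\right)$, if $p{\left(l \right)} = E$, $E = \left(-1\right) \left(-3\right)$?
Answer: $99$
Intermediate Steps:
$E = 3$
$p{\left(l \right)} = 3$
$p{\left(-3 \right)} \left(-12 + 9 \cdot 5\right) = 3 \left(-12 + 9 \cdot 5\right) = 3 \left(-12 + 45\right) = 3 \cdot 33 = 99$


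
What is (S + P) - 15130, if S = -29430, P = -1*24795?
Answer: -69355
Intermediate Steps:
P = -24795
(S + P) - 15130 = (-29430 - 24795) - 15130 = -54225 - 15130 = -69355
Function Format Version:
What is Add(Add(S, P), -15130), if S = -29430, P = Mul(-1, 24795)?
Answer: -69355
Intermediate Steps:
P = -24795
Add(Add(S, P), -15130) = Add(Add(-29430, -24795), -15130) = Add(-54225, -15130) = -69355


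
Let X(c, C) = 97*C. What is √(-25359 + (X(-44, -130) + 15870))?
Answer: 7*I*√451 ≈ 148.66*I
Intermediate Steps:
√(-25359 + (X(-44, -130) + 15870)) = √(-25359 + (97*(-130) + 15870)) = √(-25359 + (-12610 + 15870)) = √(-25359 + 3260) = √(-22099) = 7*I*√451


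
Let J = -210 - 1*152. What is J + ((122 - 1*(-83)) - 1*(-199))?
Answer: 42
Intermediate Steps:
J = -362 (J = -210 - 152 = -362)
J + ((122 - 1*(-83)) - 1*(-199)) = -362 + ((122 - 1*(-83)) - 1*(-199)) = -362 + ((122 + 83) + 199) = -362 + (205 + 199) = -362 + 404 = 42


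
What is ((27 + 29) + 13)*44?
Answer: 3036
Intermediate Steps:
((27 + 29) + 13)*44 = (56 + 13)*44 = 69*44 = 3036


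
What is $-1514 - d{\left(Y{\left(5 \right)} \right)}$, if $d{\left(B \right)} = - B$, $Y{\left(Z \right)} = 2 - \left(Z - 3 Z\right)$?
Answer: $-1502$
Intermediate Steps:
$Y{\left(Z \right)} = 2 + 2 Z$ ($Y{\left(Z \right)} = 2 - - 2 Z = 2 + 2 Z$)
$-1514 - d{\left(Y{\left(5 \right)} \right)} = -1514 - - (2 + 2 \cdot 5) = -1514 - - (2 + 10) = -1514 - \left(-1\right) 12 = -1514 - -12 = -1514 + 12 = -1502$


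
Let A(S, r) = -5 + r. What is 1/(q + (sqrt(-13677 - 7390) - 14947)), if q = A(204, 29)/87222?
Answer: -3158665285295/47217021120647948 - 211324369*I*sqrt(21067)/47217021120647948 ≈ -6.6897e-5 - 6.4961e-7*I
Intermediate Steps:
q = 4/14537 (q = (-5 + 29)/87222 = 24*(1/87222) = 4/14537 ≈ 0.00027516)
1/(q + (sqrt(-13677 - 7390) - 14947)) = 1/(4/14537 + (sqrt(-13677 - 7390) - 14947)) = 1/(4/14537 + (sqrt(-21067) - 14947)) = 1/(4/14537 + (I*sqrt(21067) - 14947)) = 1/(4/14537 + (-14947 + I*sqrt(21067))) = 1/(-217284535/14537 + I*sqrt(21067))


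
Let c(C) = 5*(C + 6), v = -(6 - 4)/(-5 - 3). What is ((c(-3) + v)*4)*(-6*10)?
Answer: -3660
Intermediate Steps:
v = ¼ (v = -2/(-8) = -2*(-1)/8 = -1*(-¼) = ¼ ≈ 0.25000)
c(C) = 30 + 5*C (c(C) = 5*(6 + C) = 30 + 5*C)
((c(-3) + v)*4)*(-6*10) = (((30 + 5*(-3)) + ¼)*4)*(-6*10) = (((30 - 15) + ¼)*4)*(-60) = ((15 + ¼)*4)*(-60) = ((61/4)*4)*(-60) = 61*(-60) = -3660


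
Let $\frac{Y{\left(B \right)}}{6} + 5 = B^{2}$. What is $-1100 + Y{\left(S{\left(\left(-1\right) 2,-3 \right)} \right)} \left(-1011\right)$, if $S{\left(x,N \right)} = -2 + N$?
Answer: $-122420$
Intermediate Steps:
$Y{\left(B \right)} = -30 + 6 B^{2}$
$-1100 + Y{\left(S{\left(\left(-1\right) 2,-3 \right)} \right)} \left(-1011\right) = -1100 + \left(-30 + 6 \left(-2 - 3\right)^{2}\right) \left(-1011\right) = -1100 + \left(-30 + 6 \left(-5\right)^{2}\right) \left(-1011\right) = -1100 + \left(-30 + 6 \cdot 25\right) \left(-1011\right) = -1100 + \left(-30 + 150\right) \left(-1011\right) = -1100 + 120 \left(-1011\right) = -1100 - 121320 = -122420$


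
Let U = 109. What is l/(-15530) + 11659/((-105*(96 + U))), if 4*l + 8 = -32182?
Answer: -3136733/133713300 ≈ -0.023459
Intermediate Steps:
l = -16095/2 (l = -2 + (¼)*(-32182) = -2 - 16091/2 = -16095/2 ≈ -8047.5)
l/(-15530) + 11659/((-105*(96 + U))) = -16095/2/(-15530) + 11659/((-105*(96 + 109))) = -16095/2*(-1/15530) + 11659/((-105*205)) = 3219/6212 + 11659/(-21525) = 3219/6212 + 11659*(-1/21525) = 3219/6212 - 11659/21525 = -3136733/133713300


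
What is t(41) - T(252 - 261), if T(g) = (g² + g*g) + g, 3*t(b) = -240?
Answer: -233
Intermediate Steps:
t(b) = -80 (t(b) = (⅓)*(-240) = -80)
T(g) = g + 2*g² (T(g) = (g² + g²) + g = 2*g² + g = g + 2*g²)
t(41) - T(252 - 261) = -80 - (252 - 261)*(1 + 2*(252 - 261)) = -80 - (-9)*(1 + 2*(-9)) = -80 - (-9)*(1 - 18) = -80 - (-9)*(-17) = -80 - 1*153 = -80 - 153 = -233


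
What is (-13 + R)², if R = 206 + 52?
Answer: 60025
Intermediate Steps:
R = 258
(-13 + R)² = (-13 + 258)² = 245² = 60025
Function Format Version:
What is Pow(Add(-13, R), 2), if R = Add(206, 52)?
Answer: 60025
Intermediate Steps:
R = 258
Pow(Add(-13, R), 2) = Pow(Add(-13, 258), 2) = Pow(245, 2) = 60025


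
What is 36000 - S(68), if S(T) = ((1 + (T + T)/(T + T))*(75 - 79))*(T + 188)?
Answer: 38048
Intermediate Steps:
S(T) = -1504 - 8*T (S(T) = ((1 + (2*T)/((2*T)))*(-4))*(188 + T) = ((1 + (2*T)*(1/(2*T)))*(-4))*(188 + T) = ((1 + 1)*(-4))*(188 + T) = (2*(-4))*(188 + T) = -8*(188 + T) = -1504 - 8*T)
36000 - S(68) = 36000 - (-1504 - 8*68) = 36000 - (-1504 - 544) = 36000 - 1*(-2048) = 36000 + 2048 = 38048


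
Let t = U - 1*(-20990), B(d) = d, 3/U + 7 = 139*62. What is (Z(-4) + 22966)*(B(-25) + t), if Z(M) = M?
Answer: 4145321088516/8611 ≈ 4.8140e+8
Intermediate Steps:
U = 3/8611 (U = 3/(-7 + 139*62) = 3/(-7 + 8618) = 3/8611 ≈ 0.00034839)
t = 180744893/8611 (t = 3/8611 - 1*(-20990) = 3/8611 + 20990 = 180744893/8611 ≈ 20990.)
(Z(-4) + 22966)*(B(-25) + t) = (-4 + 22966)*(-25 + 180744893/8611) = 22962*(180529618/8611) = 4145321088516/8611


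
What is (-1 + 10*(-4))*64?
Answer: -2624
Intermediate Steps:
(-1 + 10*(-4))*64 = (-1 - 40)*64 = -41*64 = -2624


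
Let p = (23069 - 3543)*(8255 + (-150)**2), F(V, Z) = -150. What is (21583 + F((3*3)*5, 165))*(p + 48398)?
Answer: 12872028126624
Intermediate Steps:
p = 600522130 (p = 19526*(8255 + 22500) = 19526*30755 = 600522130)
(21583 + F((3*3)*5, 165))*(p + 48398) = (21583 - 150)*(600522130 + 48398) = 21433*600570528 = 12872028126624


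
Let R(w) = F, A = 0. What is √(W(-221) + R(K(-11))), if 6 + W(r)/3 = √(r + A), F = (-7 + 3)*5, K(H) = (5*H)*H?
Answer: √(-38 + 3*I*√221) ≈ 3.2087 + 6.9495*I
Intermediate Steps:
K(H) = 5*H²
F = -20 (F = -4*5 = -20)
W(r) = -18 + 3*√r (W(r) = -18 + 3*√(r + 0) = -18 + 3*√r)
R(w) = -20
√(W(-221) + R(K(-11))) = √((-18 + 3*√(-221)) - 20) = √((-18 + 3*(I*√221)) - 20) = √((-18 + 3*I*√221) - 20) = √(-38 + 3*I*√221)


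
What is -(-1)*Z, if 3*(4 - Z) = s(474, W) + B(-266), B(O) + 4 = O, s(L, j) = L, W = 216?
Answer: -64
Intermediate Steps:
B(O) = -4 + O
Z = -64 (Z = 4 - (474 + (-4 - 266))/3 = 4 - (474 - 270)/3 = 4 - ⅓*204 = 4 - 68 = -64)
-(-1)*Z = -(-1)*(-64) = -1*64 = -64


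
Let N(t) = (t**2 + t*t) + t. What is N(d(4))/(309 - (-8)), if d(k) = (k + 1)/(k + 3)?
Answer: 85/15533 ≈ 0.0054722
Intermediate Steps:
d(k) = (1 + k)/(3 + k)
N(t) = t + 2*t**2 (N(t) = (t**2 + t**2) + t = 2*t**2 + t = t + 2*t**2)
N(d(4))/(309 - (-8)) = (((1 + 4)/(3 + 4))*(1 + 2*((1 + 4)/(3 + 4))))/(309 - (-8)) = ((5/7)*(1 + 2*(5/7)))/(309 - 1*(-8)) = (((1/7)*5)*(1 + 2*((1/7)*5)))/(309 + 8) = (5*(1 + 2*(5/7))/7)/317 = (5*(1 + 10/7)/7)*(1/317) = ((5/7)*(17/7))*(1/317) = (85/49)*(1/317) = 85/15533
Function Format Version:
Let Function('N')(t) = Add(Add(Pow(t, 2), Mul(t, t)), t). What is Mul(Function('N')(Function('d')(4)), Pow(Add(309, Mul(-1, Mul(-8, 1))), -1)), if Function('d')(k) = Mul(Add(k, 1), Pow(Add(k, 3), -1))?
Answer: Rational(85, 15533) ≈ 0.0054722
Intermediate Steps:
Function('d')(k) = Mul(Pow(Add(3, k), -1), Add(1, k)) (Function('d')(k) = Mul(Add(1, k), Pow(Add(3, k), -1)) = Mul(Pow(Add(3, k), -1), Add(1, k)))
Function('N')(t) = Add(t, Mul(2, Pow(t, 2))) (Function('N')(t) = Add(Add(Pow(t, 2), Pow(t, 2)), t) = Add(Mul(2, Pow(t, 2)), t) = Add(t, Mul(2, Pow(t, 2))))
Mul(Function('N')(Function('d')(4)), Pow(Add(309, Mul(-1, Mul(-8, 1))), -1)) = Mul(Mul(Mul(Pow(Add(3, 4), -1), Add(1, 4)), Add(1, Mul(2, Mul(Pow(Add(3, 4), -1), Add(1, 4))))), Pow(Add(309, Mul(-1, Mul(-8, 1))), -1)) = Mul(Mul(Mul(Pow(7, -1), 5), Add(1, Mul(2, Mul(Pow(7, -1), 5)))), Pow(Add(309, Mul(-1, -8)), -1)) = Mul(Mul(Mul(Rational(1, 7), 5), Add(1, Mul(2, Mul(Rational(1, 7), 5)))), Pow(Add(309, 8), -1)) = Mul(Mul(Rational(5, 7), Add(1, Mul(2, Rational(5, 7)))), Pow(317, -1)) = Mul(Mul(Rational(5, 7), Add(1, Rational(10, 7))), Rational(1, 317)) = Mul(Mul(Rational(5, 7), Rational(17, 7)), Rational(1, 317)) = Mul(Rational(85, 49), Rational(1, 317)) = Rational(85, 15533)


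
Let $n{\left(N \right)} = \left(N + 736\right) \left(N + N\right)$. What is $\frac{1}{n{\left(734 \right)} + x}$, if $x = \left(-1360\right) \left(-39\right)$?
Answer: $\frac{1}{2211000} \approx 4.5228 \cdot 10^{-7}$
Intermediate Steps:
$n{\left(N \right)} = 2 N \left(736 + N\right)$ ($n{\left(N \right)} = \left(736 + N\right) 2 N = 2 N \left(736 + N\right)$)
$x = 53040$
$\frac{1}{n{\left(734 \right)} + x} = \frac{1}{2 \cdot 734 \left(736 + 734\right) + 53040} = \frac{1}{2 \cdot 734 \cdot 1470 + 53040} = \frac{1}{2157960 + 53040} = \frac{1}{2211000}$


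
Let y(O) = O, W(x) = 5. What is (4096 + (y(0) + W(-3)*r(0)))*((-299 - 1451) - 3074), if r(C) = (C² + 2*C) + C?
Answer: -19759104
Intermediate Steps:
r(C) = C² + 3*C
(4096 + (y(0) + W(-3)*r(0)))*((-299 - 1451) - 3074) = (4096 + (0 + 5*(0*(3 + 0))))*((-299 - 1451) - 3074) = (4096 + (0 + 5*(0*3)))*(-1750 - 3074) = (4096 + (0 + 5*0))*(-4824) = (4096 + (0 + 0))*(-4824) = (4096 + 0)*(-4824) = 4096*(-4824) = -19759104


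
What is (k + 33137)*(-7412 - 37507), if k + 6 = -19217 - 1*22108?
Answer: 368066286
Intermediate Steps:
k = -41331 (k = -6 + (-19217 - 1*22108) = -6 + (-19217 - 22108) = -6 - 41325 = -41331)
(k + 33137)*(-7412 - 37507) = (-41331 + 33137)*(-7412 - 37507) = -8194*(-44919) = 368066286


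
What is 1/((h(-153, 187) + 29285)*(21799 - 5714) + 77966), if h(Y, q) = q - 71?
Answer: 1/472993051 ≈ 2.1142e-9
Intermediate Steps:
h(Y, q) = -71 + q
1/((h(-153, 187) + 29285)*(21799 - 5714) + 77966) = 1/(((-71 + 187) + 29285)*(21799 - 5714) + 77966) = 1/((116 + 29285)*16085 + 77966) = 1/(29401*16085 + 77966) = 1/(472915085 + 77966) = 1/472993051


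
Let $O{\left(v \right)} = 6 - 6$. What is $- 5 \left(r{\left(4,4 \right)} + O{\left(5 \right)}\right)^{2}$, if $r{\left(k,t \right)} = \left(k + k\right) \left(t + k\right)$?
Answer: $-20480$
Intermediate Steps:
$O{\left(v \right)} = 0$ ($O{\left(v \right)} = 6 - 6 = 0$)
$r{\left(k,t \right)} = 2 k \left(k + t\right)$
$- 5 \left(r{\left(4,4 \right)} + O{\left(5 \right)}\right)^{2} = - 5 \left(2 \cdot 4 \left(4 + 4\right) + 0\right)^{2} = - 5 \left(2 \cdot 4 \cdot 8 + 0\right)^{2} = - 5 \left(64 + 0\right)^{2} = - 5 \cdot 64^{2} = \left(-5\right) 4096 = -20480$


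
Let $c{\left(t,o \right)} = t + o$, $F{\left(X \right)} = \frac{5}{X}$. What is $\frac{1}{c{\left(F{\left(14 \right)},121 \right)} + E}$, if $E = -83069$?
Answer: $- \frac{14}{1161267} \approx -1.2056 \cdot 10^{-5}$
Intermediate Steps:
$c{\left(t,o \right)} = o + t$
$\frac{1}{c{\left(F{\left(14 \right)},121 \right)} + E} = \frac{1}{\left(121 + \frac{5}{14}\right) - 83069} = \frac{1}{\frac{1699}{14} - 83069} = \frac{1}{- \frac{1161267}{14}} = - \frac{14}{1161267}$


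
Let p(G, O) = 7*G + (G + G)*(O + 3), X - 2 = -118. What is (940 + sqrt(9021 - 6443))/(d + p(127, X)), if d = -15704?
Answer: -940/43517 - sqrt(2578)/43517 ≈ -0.022768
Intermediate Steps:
X = -116 (X = 2 - 118 = -116)
p(G, O) = 7*G + 2*G*(3 + O) (p(G, O) = 7*G + (2*G)*(3 + O) = 7*G + 2*G*(3 + O))
(940 + sqrt(9021 - 6443))/(d + p(127, X)) = (940 + sqrt(9021 - 6443))/(-15704 + 127*(13 + 2*(-116))) = (940 + sqrt(2578))/(-15704 + 127*(13 - 232)) = (940 + sqrt(2578))/(-15704 + 127*(-219)) = (940 + sqrt(2578))/(-15704 - 27813) = (940 + sqrt(2578))/(-43517) = (940 + sqrt(2578))*(-1/43517) = -940/43517 - sqrt(2578)/43517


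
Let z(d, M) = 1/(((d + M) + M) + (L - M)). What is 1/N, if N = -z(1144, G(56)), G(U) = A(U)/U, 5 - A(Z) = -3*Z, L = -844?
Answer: -16973/56 ≈ -303.09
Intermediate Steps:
A(Z) = 5 + 3*Z (A(Z) = 5 - (-3)*Z = 5 + 3*Z)
G(U) = (5 + 3*U)/U
z(d, M) = 1/(-844 + M + d) (z(d, M) = 1/(((d + M) + M) + (-844 - M)) = 1/(((M + d) + M) + (-844 - M)) = 1/((d + 2*M) + (-844 - M)) = 1/(-844 + M + d))
N = -56/16973 (N = -1/(-844 + (3 + 5/56) + 1144) = -1/(-844 + 173/56 + 1144) = -1/16973/56 = -1*56/16973 = -56/16973 ≈ -0.0032994)
1/N = 1/(-56/16973) = -16973/56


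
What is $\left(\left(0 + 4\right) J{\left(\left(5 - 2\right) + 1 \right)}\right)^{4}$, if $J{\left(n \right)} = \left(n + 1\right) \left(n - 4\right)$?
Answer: $0$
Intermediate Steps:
$J{\left(n \right)} = \left(1 + n\right) \left(-4 + n\right)$
$\left(\left(0 + 4\right) J{\left(\left(5 - 2\right) + 1 \right)}\right)^{4} = \left(\left(0 + 4\right) \left(-4 + \left(\left(5 - 2\right) + 1\right)^{2} - 3 \left(\left(5 - 2\right) + 1\right)\right)\right)^{4} = \left(4 \left(-4 + \left(3 + 1\right)^{2} - 3 \left(3 + 1\right)\right)\right)^{4} = \left(4 \left(-4 + 4^{2} - 12\right)\right)^{4} = \left(4 \left(-4 + 16 - 12\right)\right)^{4} = \left(4 \cdot 0\right)^{4} = 0^{4} = 0$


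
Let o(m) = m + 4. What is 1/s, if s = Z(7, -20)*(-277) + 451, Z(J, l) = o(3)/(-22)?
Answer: 22/11861 ≈ 0.0018548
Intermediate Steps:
o(m) = 4 + m
Z(J, l) = -7/22 (Z(J, l) = (4 + 3)/(-22) = 7*(-1/22) = -7/22)
s = 11861/22 (s = -7/22*(-277) + 451 = 1939/22 + 451 = 11861/22 ≈ 539.14)
1/s = 1/(11861/22) = 22/11861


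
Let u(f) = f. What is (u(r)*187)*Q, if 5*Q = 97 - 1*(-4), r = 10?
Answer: 37774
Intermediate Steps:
Q = 101/5 (Q = (97 - 1*(-4))/5 = (97 + 4)/5 = (⅕)*101 = 101/5 ≈ 20.200)
(u(r)*187)*Q = (10*187)*(101/5) = 1870*(101/5) = 37774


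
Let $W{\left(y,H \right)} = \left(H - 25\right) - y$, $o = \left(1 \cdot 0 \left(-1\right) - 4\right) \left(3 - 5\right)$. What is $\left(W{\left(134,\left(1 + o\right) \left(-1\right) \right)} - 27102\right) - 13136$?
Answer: $-40406$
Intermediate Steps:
$o = 8$ ($o = \left(0 \left(-1\right) - 4\right) \left(-2\right) = \left(0 - 4\right) \left(-2\right) = \left(-4\right) \left(-2\right) = 8$)
$W{\left(y,H \right)} = -25 + H - y$ ($W{\left(y,H \right)} = \left(H - 25\right) - y = \left(-25 + H\right) - y = -25 + H - y$)
$\left(W{\left(134,\left(1 + o\right) \left(-1\right) \right)} - 27102\right) - 13136 = \left(\left(-25 + \left(1 + 8\right) \left(-1\right) - 134\right) - 27102\right) - 13136 = \left(\left(-25 + 9 \left(-1\right) - 134\right) - 27102\right) - 13136 = \left(\left(-25 - 9 - 134\right) - 27102\right) - 13136 = \left(-168 - 27102\right) - 13136 = -27270 - 13136 = -40406$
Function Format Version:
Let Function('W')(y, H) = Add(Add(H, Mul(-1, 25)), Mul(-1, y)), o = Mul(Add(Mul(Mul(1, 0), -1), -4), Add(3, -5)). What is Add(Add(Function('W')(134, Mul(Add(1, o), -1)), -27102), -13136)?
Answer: -40406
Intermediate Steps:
o = 8 (o = Mul(Add(Mul(0, -1), -4), -2) = Mul(Add(0, -4), -2) = Mul(-4, -2) = 8)
Function('W')(y, H) = Add(-25, H, Mul(-1, y)) (Function('W')(y, H) = Add(Add(H, -25), Mul(-1, y)) = Add(Add(-25, H), Mul(-1, y)) = Add(-25, H, Mul(-1, y)))
Add(Add(Function('W')(134, Mul(Add(1, o), -1)), -27102), -13136) = Add(Add(Add(-25, Mul(Add(1, 8), -1), Mul(-1, 134)), -27102), -13136) = Add(Add(Add(-25, Mul(9, -1), -134), -27102), -13136) = Add(Add(Add(-25, -9, -134), -27102), -13136) = Add(Add(-168, -27102), -13136) = Add(-27270, -13136) = -40406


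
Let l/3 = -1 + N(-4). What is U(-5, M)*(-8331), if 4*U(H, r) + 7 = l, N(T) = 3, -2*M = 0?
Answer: 8331/4 ≈ 2082.8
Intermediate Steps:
M = 0 (M = -½*0 = 0)
l = 6 (l = 3*(-1 + 3) = 3*2 = 6)
U(H, r) = -¼ (U(H, r) = -7/4 + (¼)*6 = -7/4 + 3/2 = -¼)
U(-5, M)*(-8331) = -¼*(-8331) = 8331/4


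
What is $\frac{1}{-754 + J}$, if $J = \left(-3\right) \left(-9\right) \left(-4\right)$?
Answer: $- \frac{1}{862} \approx -0.0011601$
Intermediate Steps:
$J = -108$ ($J = 27 \left(-4\right) = -108$)
$\frac{1}{-754 + J} = \frac{1}{-754 - 108} = \frac{1}{-862} = - \frac{1}{862}$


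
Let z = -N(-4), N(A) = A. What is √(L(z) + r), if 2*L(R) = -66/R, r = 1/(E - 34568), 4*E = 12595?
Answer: I*√521227385689/251354 ≈ 2.8723*I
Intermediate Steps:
E = 12595/4 (E = (¼)*12595 = 12595/4 ≈ 3148.8)
r = -4/125677 (r = 1/(12595/4 - 34568) = 1/(-125677/4) = -4/125677 ≈ -3.1828e-5)
z = 4 (z = -1*(-4) = 4)
L(R) = -33/R (L(R) = (-66/R)/2 = -33/R)
√(L(z) + r) = √(-33/4 - 4/125677) = √(-4147357/502708) = I*√521227385689/251354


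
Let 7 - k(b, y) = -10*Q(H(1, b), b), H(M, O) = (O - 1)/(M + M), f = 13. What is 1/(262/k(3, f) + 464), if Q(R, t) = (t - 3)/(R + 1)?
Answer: 7/3510 ≈ 0.0019943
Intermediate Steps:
H(M, O) = (-1 + O)/(2*M) (H(M, O) = (-1 + O)/((2*M)) = (-1 + O)*(1/(2*M)) = (-1 + O)/(2*M))
Q(R, t) = (-3 + t)/(1 + R)
k(b, y) = 7 + 10*(-3 + b)/(½ + b/2) (k(b, y) = 7 - (-10)*(-3 + b)/(1 + (½)*(-1 + b)/1) = 7 - (-10)*(-3 + b)/(1 + (½)*1*(-1 + b)) = 7 - (-10)*(-3 + b)/(1 + (-½ + b/2)) = 7 - (-10)*(-3 + b)/(½ + b/2) = 7 + 10*(-3 + b)/(½ + b/2))
1/(262/k(3, f) + 464) = 1/(262/(((-53 + 27*3)/(1 + 3))) + 464) = 1/(262/(((-53 + 81)/4)) + 464) = 1/(262/(((¼)*28)) + 464) = 1/(262/7 + 464) = 1/(3510/7) = 7/3510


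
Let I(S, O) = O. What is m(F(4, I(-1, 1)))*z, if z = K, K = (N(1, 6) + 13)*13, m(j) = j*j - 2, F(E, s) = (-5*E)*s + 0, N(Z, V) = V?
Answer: 98306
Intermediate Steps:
F(E, s) = -5*E*s (F(E, s) = -5*E*s + 0 = -5*E*s)
m(j) = -2 + j² (m(j) = j² - 2 = -2 + j²)
K = 247 (K = (6 + 13)*13 = 19*13 = 247)
z = 247
m(F(4, I(-1, 1)))*z = (-2 + (-5*4*1)²)*247 = (-2 + (-20)²)*247 = (-2 + 400)*247 = 398*247 = 98306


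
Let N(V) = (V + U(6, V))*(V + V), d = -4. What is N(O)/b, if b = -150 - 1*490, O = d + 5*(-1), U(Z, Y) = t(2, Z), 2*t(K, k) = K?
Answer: -9/40 ≈ -0.22500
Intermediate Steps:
t(K, k) = K/2
U(Z, Y) = 1 (U(Z, Y) = (1/2)*2 = 1)
O = -9 (O = -4 + 5*(-1) = -4 - 5 = -9)
N(V) = 2*V*(1 + V) (N(V) = (V + 1)*(V + V) = (1 + V)*(2*V) = 2*V*(1 + V))
b = -640 (b = -150 - 490 = -640)
N(O)/b = (2*(-9)*(1 - 9))/(-640) = (2*(-9)*(-8))*(-1/640) = 144*(-1/640) = -9/40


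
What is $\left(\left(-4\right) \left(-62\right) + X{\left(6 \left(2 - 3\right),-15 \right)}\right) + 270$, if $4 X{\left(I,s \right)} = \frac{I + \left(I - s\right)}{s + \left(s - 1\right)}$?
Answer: $\frac{64229}{124} \approx 517.98$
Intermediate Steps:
$X{\left(I,s \right)} = \frac{- s + 2 I}{4 \left(-1 + 2 s\right)}$ ($X{\left(I,s \right)} = \frac{\left(I + \left(I - s\right)\right) \frac{1}{s + \left(s - 1\right)}}{4} = \frac{\left(- s + 2 I\right) \frac{1}{s + \left(-1 + s\right)}}{4} = \frac{\left(- s + 2 I\right) \frac{1}{-1 + 2 s}}{4} = \frac{\frac{1}{-1 + 2 s} \left(- s + 2 I\right)}{4} = \frac{- s + 2 I}{4 \left(-1 + 2 s\right)}$)
$\left(\left(-4\right) \left(-62\right) + X{\left(6 \left(2 - 3\right),-15 \right)}\right) + 270 = \left(\left(-4\right) \left(-62\right) + \frac{\left(-1\right) \left(-15\right) + 2 \cdot 6 \left(2 - 3\right)}{4 \left(-1 + 2 \left(-15\right)\right)}\right) + 270 = \left(248 + \frac{15 + 2 \cdot 6 \left(-1\right)}{4 \left(-1 - 30\right)}\right) + 270 = \left(248 + \frac{15 + 2 \left(-6\right)}{4 \left(-31\right)}\right) + 270 = \left(248 + \frac{1}{4} \left(- \frac{1}{31}\right) \left(15 - 12\right)\right) + 270 = \left(248 + \frac{1}{4} \left(- \frac{1}{31}\right) 3\right) + 270 = \left(248 - \frac{3}{124}\right) + 270 = \frac{30749}{124} + 270 = \frac{64229}{124}$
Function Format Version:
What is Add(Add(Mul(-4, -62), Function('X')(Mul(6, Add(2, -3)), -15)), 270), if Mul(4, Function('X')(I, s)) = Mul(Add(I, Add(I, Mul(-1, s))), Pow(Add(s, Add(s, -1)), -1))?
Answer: Rational(64229, 124) ≈ 517.98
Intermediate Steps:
Function('X')(I, s) = Mul(Rational(1, 4), Pow(Add(-1, Mul(2, s)), -1), Add(Mul(-1, s), Mul(2, I))) (Function('X')(I, s) = Mul(Rational(1, 4), Mul(Add(I, Add(I, Mul(-1, s))), Pow(Add(s, Add(s, -1)), -1))) = Mul(Rational(1, 4), Mul(Add(Mul(-1, s), Mul(2, I)), Pow(Add(s, Add(-1, s)), -1))) = Mul(Rational(1, 4), Mul(Add(Mul(-1, s), Mul(2, I)), Pow(Add(-1, Mul(2, s)), -1))) = Mul(Rational(1, 4), Mul(Pow(Add(-1, Mul(2, s)), -1), Add(Mul(-1, s), Mul(2, I)))) = Mul(Rational(1, 4), Pow(Add(-1, Mul(2, s)), -1), Add(Mul(-1, s), Mul(2, I))))
Add(Add(Mul(-4, -62), Function('X')(Mul(6, Add(2, -3)), -15)), 270) = Add(Add(Mul(-4, -62), Mul(Rational(1, 4), Pow(Add(-1, Mul(2, -15)), -1), Add(Mul(-1, -15), Mul(2, Mul(6, Add(2, -3)))))), 270) = Add(Add(248, Mul(Rational(1, 4), Pow(Add(-1, -30), -1), Add(15, Mul(2, Mul(6, -1))))), 270) = Add(Add(248, Mul(Rational(1, 4), Pow(-31, -1), Add(15, Mul(2, -6)))), 270) = Add(Add(248, Mul(Rational(1, 4), Rational(-1, 31), Add(15, -12))), 270) = Add(Add(248, Mul(Rational(1, 4), Rational(-1, 31), 3)), 270) = Add(Add(248, Rational(-3, 124)), 270) = Add(Rational(30749, 124), 270) = Rational(64229, 124)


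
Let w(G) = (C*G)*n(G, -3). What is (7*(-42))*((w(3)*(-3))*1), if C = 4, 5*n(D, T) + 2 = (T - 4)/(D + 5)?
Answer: -30429/5 ≈ -6085.8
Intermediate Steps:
n(D, T) = -⅖ + (-4 + T)/(5*(5 + D)) (n(D, T) = -⅖ + ((T - 4)/(D + 5))/5 = -⅖ + ((-4 + T)/(5 + D))/5 = -⅖ + (-4 + T)/(5*(5 + D)))
w(G) = 4*G*(-17 - 2*G)/(5*(5 + G)) (w(G) = (4*G)*((-14 - 3 - 2*G)/(5*(5 + G))) = (4*G)*((-17 - 2*G)/(5*(5 + G))) = 4*G*(-17 - 2*G)/(5*(5 + G)))
(7*(-42))*((w(3)*(-3))*1) = (7*(-42))*((-4*3*(17 + 2*3)/(25 + 5*3)*(-3))*1) = -294*-4*3*(17 + 6)/(25 + 15)*(-3) = -294*-4*3*23/40*(-3) = -294*-4*3*1/40*23*(-3) = -294*(-69/10*(-3)) = -30429/5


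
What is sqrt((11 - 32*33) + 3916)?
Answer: 3*sqrt(319) ≈ 53.582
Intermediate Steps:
sqrt((11 - 32*33) + 3916) = sqrt((11 - 1056) + 3916) = sqrt(-1045 + 3916) = sqrt(2871) = 3*sqrt(319)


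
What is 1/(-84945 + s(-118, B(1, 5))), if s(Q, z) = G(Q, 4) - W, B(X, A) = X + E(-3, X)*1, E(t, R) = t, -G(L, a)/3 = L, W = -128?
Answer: -1/84463 ≈ -1.1839e-5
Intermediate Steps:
G(L, a) = -3*L
B(X, A) = -3 + X (B(X, A) = X - 3*1 = X - 3 = -3 + X)
s(Q, z) = 128 - 3*Q (s(Q, z) = -3*Q - 1*(-128) = -3*Q + 128 = 128 - 3*Q)
1/(-84945 + s(-118, B(1, 5))) = 1/(-84945 + (128 - 3*(-118))) = 1/(-84945 + (128 + 354)) = 1/(-84945 + 482) = 1/(-84463) = -1/84463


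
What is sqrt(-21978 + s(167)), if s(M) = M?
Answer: I*sqrt(21811) ≈ 147.69*I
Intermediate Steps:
sqrt(-21978 + s(167)) = sqrt(-21978 + 167) = sqrt(-21811) = I*sqrt(21811)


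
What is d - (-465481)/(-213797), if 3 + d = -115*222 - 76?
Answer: -5475592854/213797 ≈ -25611.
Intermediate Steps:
d = -25609 (d = -3 + (-115*222 - 76) = -3 + (-25530 - 76) = -3 - 25606 = -25609)
d - (-465481)/(-213797) = -25609 - (-465481)/(-213797) = -25609 - (-465481)*(-1)/213797 = -25609 - 1*465481/213797 = -25609 - 465481/213797 = -5475592854/213797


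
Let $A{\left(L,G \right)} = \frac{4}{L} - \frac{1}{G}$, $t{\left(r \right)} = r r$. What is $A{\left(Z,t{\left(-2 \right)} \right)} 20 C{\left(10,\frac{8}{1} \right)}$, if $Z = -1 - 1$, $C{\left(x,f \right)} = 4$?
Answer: $-180$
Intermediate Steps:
$t{\left(r \right)} = r^{2}$
$Z = -2$
$A{\left(L,G \right)} = - \frac{1}{G} + \frac{4}{L}$
$A{\left(Z,t{\left(-2 \right)} \right)} 20 C{\left(10,\frac{8}{1} \right)} = \left(- \frac{1}{\left(-2\right)^{2}} + \frac{4}{-2}\right) 20 \cdot 4 = \left(- \frac{1}{4} + 4 \left(- \frac{1}{2}\right)\right) 20 \cdot 4 = \left(\left(-1\right) \frac{1}{4} - 2\right) 20 \cdot 4 = \left(- \frac{1}{4} - 2\right) 20 \cdot 4 = \left(- \frac{9}{4}\right) 20 \cdot 4 = \left(-45\right) 4 = -180$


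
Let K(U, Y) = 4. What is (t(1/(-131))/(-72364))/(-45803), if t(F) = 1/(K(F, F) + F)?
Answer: 131/1733477376716 ≈ 7.5571e-11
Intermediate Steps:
t(F) = 1/(4 + F)
(t(1/(-131))/(-72364))/(-45803) = (1/((4 + 1/(-131))*(-72364)))/(-45803) = (-1/72364/(4 - 1/131))*(-1/45803) = (-1/72364/(523/131))*(-1/45803) = ((131/523)*(-1/72364))*(-1/45803) = -131/37846372*(-1/45803) = 131/1733477376716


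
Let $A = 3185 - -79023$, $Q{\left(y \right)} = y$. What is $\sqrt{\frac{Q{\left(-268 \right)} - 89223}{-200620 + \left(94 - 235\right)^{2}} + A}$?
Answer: $\frac{\sqrt{2685470886349017}}{180739} \approx 286.72$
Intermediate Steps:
$A = 82208$ ($A = 3185 + 79023 = 82208$)
$\sqrt{\frac{Q{\left(-268 \right)} - 89223}{-200620 + \left(94 - 235\right)^{2}} + A} = \sqrt{\frac{-268 - 89223}{-200620 + \left(94 - 235\right)^{2}} + 82208} = \sqrt{- \frac{89491}{-200620 + \left(-141\right)^{2}} + 82208} = \sqrt{- \frac{89491}{-200620 + 19881} + 82208} = \sqrt{- \frac{89491}{-180739} + 82208} = \sqrt{\left(-89491\right) \left(- \frac{1}{180739}\right) + 82208} = \sqrt{\frac{89491}{180739} + 82208} = \sqrt{\frac{14858281203}{180739}} = \frac{\sqrt{2685470886349017}}{180739}$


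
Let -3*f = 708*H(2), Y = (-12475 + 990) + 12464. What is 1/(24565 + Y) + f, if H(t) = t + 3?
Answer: -30141919/25544 ≈ -1180.0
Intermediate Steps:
Y = 979 (Y = -11485 + 12464 = 979)
H(t) = 3 + t
f = -1180 (f = -236*(3 + 2) = -236*5 = -⅓*3540 = -1180)
1/(24565 + Y) + f = 1/(24565 + 979) - 1180 = 1/25544 - 1180 = -30141919/25544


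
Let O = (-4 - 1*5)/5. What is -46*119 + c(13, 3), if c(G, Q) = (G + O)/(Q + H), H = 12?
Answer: -410494/75 ≈ -5473.3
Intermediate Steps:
O = -9/5 (O = (-4 - 5)*(⅕) = -9*⅕ = -9/5 ≈ -1.8000)
c(G, Q) = (-9/5 + G)/(12 + Q) (c(G, Q) = (G - 9/5)/(Q + 12) = (-9/5 + G)/(12 + Q))
-46*119 + c(13, 3) = -46*119 + (-9/5 + 13)/(12 + 3) = -5474 + (56/5)/15 = -5474 + (1/15)*(56/5) = -5474 + 56/75 = -410494/75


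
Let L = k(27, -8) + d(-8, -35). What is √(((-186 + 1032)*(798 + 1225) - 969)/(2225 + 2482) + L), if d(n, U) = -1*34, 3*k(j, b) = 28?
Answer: √833862309/1569 ≈ 18.405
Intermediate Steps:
k(j, b) = 28/3 (k(j, b) = (⅓)*28 = 28/3)
d(n, U) = -34
L = -74/3 (L = 28/3 - 34 = -74/3 ≈ -24.667)
√(((-186 + 1032)*(798 + 1225) - 969)/(2225 + 2482) + L) = √(((-186 + 1032)*(798 + 1225) - 969)/(2225 + 2482) - 74/3) = √((846*2023 - 969)/4707 - 74/3) = √((1711458 - 969)*(1/4707) - 74/3) = √(1710489*(1/4707) - 74/3) = √(570163/1569 - 74/3) = √(531461/1569) = √833862309/1569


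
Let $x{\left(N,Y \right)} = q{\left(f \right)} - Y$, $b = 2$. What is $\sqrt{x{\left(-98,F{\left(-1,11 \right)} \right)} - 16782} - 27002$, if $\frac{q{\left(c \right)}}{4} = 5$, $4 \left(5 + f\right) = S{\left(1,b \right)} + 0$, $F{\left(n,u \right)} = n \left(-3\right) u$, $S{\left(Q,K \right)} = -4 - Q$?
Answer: $-27002 + i \sqrt{16795} \approx -27002.0 + 129.6 i$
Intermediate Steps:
$F{\left(n,u \right)} = - 3 n u$
$f = - \frac{25}{4}$ ($f = -5 + \frac{\left(-4 - 1\right) + 0}{4} = -5 + \frac{-5 + 0}{4} = -5 + \frac{1}{4} \left(-5\right) = -5 - \frac{5}{4} = - \frac{25}{4} \approx -6.25$)
$q{\left(c \right)} = 20$ ($q{\left(c \right)} = 4 \cdot 5 = 20$)
$x{\left(N,Y \right)} = 20 - Y$
$\sqrt{x{\left(-98,F{\left(-1,11 \right)} \right)} - 16782} - 27002 = \sqrt{\left(20 - \left(-3\right) \left(-1\right) 11\right) - 16782} - 27002 = \sqrt{\left(20 - 33\right) - 16782} - 27002 = \sqrt{-13 - 16782} - 27002 = \sqrt{-16795} - 27002 = i \sqrt{16795} - 27002 = -27002 + i \sqrt{16795}$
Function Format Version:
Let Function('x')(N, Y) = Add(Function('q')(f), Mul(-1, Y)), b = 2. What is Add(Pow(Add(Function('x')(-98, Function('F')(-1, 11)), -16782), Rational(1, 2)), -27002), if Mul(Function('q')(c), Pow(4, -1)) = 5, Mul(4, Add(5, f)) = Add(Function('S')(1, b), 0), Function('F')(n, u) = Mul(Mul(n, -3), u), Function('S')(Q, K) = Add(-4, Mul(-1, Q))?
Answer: Add(-27002, Mul(I, Pow(16795, Rational(1, 2)))) ≈ Add(-27002., Mul(129.60, I))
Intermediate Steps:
Function('F')(n, u) = Mul(-3, n, u) (Function('F')(n, u) = Mul(Mul(-3, n), u) = Mul(-3, n, u))
f = Rational(-25, 4) (f = Add(-5, Mul(Rational(1, 4), Add(Add(-4, Mul(-1, 1)), 0))) = Add(-5, Mul(Rational(1, 4), Add(Add(-4, -1), 0))) = Add(-5, Mul(Rational(1, 4), Add(-5, 0))) = Add(-5, Mul(Rational(1, 4), -5)) = Add(-5, Rational(-5, 4)) = Rational(-25, 4) ≈ -6.2500)
Function('q')(c) = 20 (Function('q')(c) = Mul(4, 5) = 20)
Function('x')(N, Y) = Add(20, Mul(-1, Y))
Add(Pow(Add(Function('x')(-98, Function('F')(-1, 11)), -16782), Rational(1, 2)), -27002) = Add(Pow(Add(Add(20, Mul(-1, Mul(-3, -1, 11))), -16782), Rational(1, 2)), -27002) = Add(Pow(Add(Add(20, Mul(-1, 33)), -16782), Rational(1, 2)), -27002) = Add(Pow(Add(Add(20, -33), -16782), Rational(1, 2)), -27002) = Add(Pow(Add(-13, -16782), Rational(1, 2)), -27002) = Add(Pow(-16795, Rational(1, 2)), -27002) = Add(Mul(I, Pow(16795, Rational(1, 2))), -27002) = Add(-27002, Mul(I, Pow(16795, Rational(1, 2))))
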